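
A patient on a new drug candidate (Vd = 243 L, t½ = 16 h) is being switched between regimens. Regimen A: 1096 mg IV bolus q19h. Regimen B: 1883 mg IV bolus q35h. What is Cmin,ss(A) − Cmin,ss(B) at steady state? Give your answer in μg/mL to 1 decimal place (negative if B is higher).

Regimen A: f = (1/2)^(19/16) ≈ 0.4391; Cmin,ss = (1096/243)·f/(1−f) ≈ 3.531 μg/mL.
Regimen B: f = (1/2)^(35/16) ≈ 0.2195; Cmin,ss = (1883/243)·f/(1−f) ≈ 2.179 μg/mL.
Difference ≈ 3.531 − 2.179 ≈ 1.352 μg/mL.

1.4 μg/mL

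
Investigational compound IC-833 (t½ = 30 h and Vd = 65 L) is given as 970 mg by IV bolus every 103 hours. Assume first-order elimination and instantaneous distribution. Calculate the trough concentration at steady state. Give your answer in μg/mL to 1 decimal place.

1.5 μg/mL

τ/t½ = 103/30 ≈ 3.4333, so fraction remaining f = (1/2)^(103/30) ≈ 0.0926.
At steady state, accumulation factor R = 1/(1 − e^(−kτ)) ≈ 1.1020.
Single-dose peak C₀ = D/Vd = 970/65 ≈ 14.923 μg/mL.
Cmax,ss = C₀/(1 − f) ≈ 14.923/0.9074 ≈ 16.446 μg/mL.
Steady-state trough Cmin,ss = Cmax,ss·f ≈ 16.446 × 0.0926 ≈ 1.523 μg/mL.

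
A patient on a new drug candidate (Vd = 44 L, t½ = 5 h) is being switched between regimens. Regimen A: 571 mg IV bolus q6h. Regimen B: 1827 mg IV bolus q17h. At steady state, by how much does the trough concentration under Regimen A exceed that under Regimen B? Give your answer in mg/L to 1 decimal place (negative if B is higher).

5.7 mg/L

Regimen A: f = (1/2)^(6/5) ≈ 0.4353; Cmin,ss = (571/44)·f/(1−f) ≈ 10.004 mg/L.
Regimen B: f = (1/2)^(17/5) ≈ 0.0947; Cmin,ss = (1827/44)·f/(1−f) ≈ 4.344 mg/L.
Difference ≈ 10.004 − 4.344 ≈ 5.660 mg/L.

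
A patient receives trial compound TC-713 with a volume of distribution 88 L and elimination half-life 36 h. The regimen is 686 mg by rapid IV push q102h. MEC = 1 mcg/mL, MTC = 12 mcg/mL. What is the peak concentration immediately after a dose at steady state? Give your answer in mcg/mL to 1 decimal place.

k = ln2/t½ = ln2/36 ≈ 0.019254 h⁻¹; fraction remaining f = e^(−kτ) = e^(−0.019254×102) ≈ 0.1403.
Accumulation ratio R = 1/(1 − f) ≈ 1/0.8597 ≈ 1.1632.
Single-dose peak C₀ = D/Vd = 686/88 ≈ 7.795 mcg/mL.
Cmax,ss = C₀/(1 − f) ≈ 7.795/0.8597 ≈ 9.067 mcg/mL.
Peak 9.1 mcg/mL vs MTC 12 mcg/mL: below toxic threshold.

9.1 mcg/mL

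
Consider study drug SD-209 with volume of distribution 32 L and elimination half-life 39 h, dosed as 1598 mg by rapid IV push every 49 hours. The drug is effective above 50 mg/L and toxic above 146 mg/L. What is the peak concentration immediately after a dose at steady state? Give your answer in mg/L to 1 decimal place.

τ/t½ = 49/39 ≈ 1.2564, so fraction remaining f = (1/2)^(49/39) ≈ 0.4186.
Accumulation ratio R = 1/(1 − f) ≈ 1/0.5814 ≈ 1.7200.
Each bolus raises the concentration by D/Vd = 1598/32 ≈ 49.938 mg/L.
Cmax,ss = C₀/(1 − f) ≈ 49.938/0.5814 ≈ 85.893 mg/L.
Peak 85.9 mg/L vs MTC 146 mg/L: below toxic threshold.

85.9 mg/L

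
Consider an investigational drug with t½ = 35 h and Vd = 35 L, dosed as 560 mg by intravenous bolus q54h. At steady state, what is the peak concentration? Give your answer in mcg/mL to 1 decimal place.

24.4 mcg/mL

k = ln2/t½ = ln2/35 ≈ 0.019804 h⁻¹; fraction remaining f = e^(−kτ) = e^(−0.019804×54) ≈ 0.3432.
Accumulation ratio R = 1/(1 − f) ≈ 1/0.6568 ≈ 1.5225.
Single-dose peak C₀ = D/Vd = 560/35 ≈ 16.000 mcg/mL.
Steady-state peak Cmax,ss = C₀·R ≈ 16.000 × 1.5225 ≈ 24.360 mcg/mL.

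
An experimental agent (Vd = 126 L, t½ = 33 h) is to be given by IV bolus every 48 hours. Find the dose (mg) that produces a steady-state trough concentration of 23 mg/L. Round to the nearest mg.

5045 mg

τ/t½ = 48/33 ≈ 1.4545, so f = (1/2)^(48/33) ≈ 0.364870.
Cmin,ss = (D/Vd)·f/(1−f), so D = Cmin,ss·Vd·(1−f)/f.
D = 23 × 126 × (1−f)/f ≈ 23 × 126 × 1.74070 ≈ 5044.55 mg.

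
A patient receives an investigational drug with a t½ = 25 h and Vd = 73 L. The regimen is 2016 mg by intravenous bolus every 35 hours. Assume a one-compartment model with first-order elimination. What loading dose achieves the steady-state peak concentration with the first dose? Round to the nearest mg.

f = (1/2)^(35/25) ≈ 0.378929; accumulation ratio R = 1/(1−f) ≈ 1.61012.
Loading dose to hit Cmax,ss on first dose: D_load = D_maint·R ≈ 2016 × 1.61012 ≈ 3246.00 mg.

3246 mg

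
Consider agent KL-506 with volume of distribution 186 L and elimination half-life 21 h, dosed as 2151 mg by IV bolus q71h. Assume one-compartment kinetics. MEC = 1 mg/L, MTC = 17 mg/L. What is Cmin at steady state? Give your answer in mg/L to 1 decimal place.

1.2 mg/L

Over one 71-h interval, 71/21 ≈ 3.381 half-lives elapse, leaving f ≈ 0.0960 of each dose.
Single-dose peak C₀ = D/Vd = 2151/186 ≈ 11.565 mg/L.
Steady-state trough Cmin,ss = C₀·f/(1−f) ≈ 11.565 × 0.0960/0.9040 ≈ 1.228 mg/L.
Trough 1.2 mg/L vs MEC 1 mg/L: adequate.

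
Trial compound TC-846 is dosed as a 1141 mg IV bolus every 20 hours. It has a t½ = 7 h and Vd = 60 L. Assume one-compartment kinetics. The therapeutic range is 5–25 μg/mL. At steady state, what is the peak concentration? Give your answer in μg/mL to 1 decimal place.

Over one 20-h interval, 20/7 ≈ 2.8571 half-lives elapse, leaving f ≈ 0.1380 of each dose.
Accumulation ratio R = 1/(1 − f) ≈ 1/0.8620 ≈ 1.1601.
Single-dose peak C₀ = D/Vd = 1141/60 ≈ 19.017 μg/mL.
Steady-state peak Cmax,ss = C₀·R ≈ 19.017 × 1.1601 ≈ 22.062 μg/mL.
Peak 22.1 μg/mL vs MTC 25 μg/mL: below toxic threshold.

22.1 μg/mL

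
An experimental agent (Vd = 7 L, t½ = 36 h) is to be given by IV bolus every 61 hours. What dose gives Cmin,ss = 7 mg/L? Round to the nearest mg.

110 mg

τ/t½ = 61/36 ≈ 1.6944, so f = (1/2)^(61/36) ≈ 0.308974.
Cmin,ss = (D/Vd)·f/(1−f), so D = Cmin,ss·Vd·(1−f)/f.
D = 7 × 7 × (1−f)/f ≈ 7 × 7 × 2.23652 ≈ 109.59 mg.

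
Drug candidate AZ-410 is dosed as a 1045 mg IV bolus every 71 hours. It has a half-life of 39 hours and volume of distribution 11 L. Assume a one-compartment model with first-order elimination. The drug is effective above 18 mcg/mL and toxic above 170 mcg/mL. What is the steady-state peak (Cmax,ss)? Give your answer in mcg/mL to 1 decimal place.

k = ln2/t½ = ln2/39 ≈ 0.017773 h⁻¹; fraction remaining f = e^(−kτ) = e^(−0.017773×71) ≈ 0.2831.
At steady state, accumulation factor R = 1/(1 − e^(−kτ)) ≈ 1.3949.
Each bolus raises the concentration by D/Vd = 1045/11 ≈ 95.000 mcg/mL.
Steady-state peak Cmax,ss = C₀·R ≈ 95.000 × 1.3949 ≈ 132.516 mcg/mL.
Peak 132.5 mcg/mL vs MTC 170 mcg/mL: below toxic threshold.

132.5 mcg/mL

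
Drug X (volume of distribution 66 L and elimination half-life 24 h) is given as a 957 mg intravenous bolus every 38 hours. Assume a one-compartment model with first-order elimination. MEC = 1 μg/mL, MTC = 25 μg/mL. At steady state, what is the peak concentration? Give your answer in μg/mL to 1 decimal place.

21.8 μg/mL

k = ln2/t½ = ln2/24 ≈ 0.028881 h⁻¹; fraction remaining f = e^(−kτ) = e^(−0.028881×38) ≈ 0.3337.
Accumulation ratio R = 1/(1 − f) ≈ 1/0.6663 ≈ 1.5008.
Single-dose peak C₀ = D/Vd = 957/66 ≈ 14.500 μg/mL.
Cmax,ss = C₀/(1 − f) ≈ 14.500/0.6663 ≈ 21.762 μg/mL.
Peak 21.8 μg/mL vs MTC 25 μg/mL: below toxic threshold.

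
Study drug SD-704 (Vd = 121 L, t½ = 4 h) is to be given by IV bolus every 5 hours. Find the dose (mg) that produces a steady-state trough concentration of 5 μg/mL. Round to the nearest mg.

τ/t½ = 5/4 ≈ 1.25, so f = (1/2)^(5/4) ≈ 0.420448.
Cmin,ss = (D/Vd)·f/(1−f), so D = Cmin,ss·Vd·(1−f)/f.
D = 5 × 121 × (1−f)/f ≈ 5 × 121 × 1.37842 ≈ 833.94 mg.

834 mg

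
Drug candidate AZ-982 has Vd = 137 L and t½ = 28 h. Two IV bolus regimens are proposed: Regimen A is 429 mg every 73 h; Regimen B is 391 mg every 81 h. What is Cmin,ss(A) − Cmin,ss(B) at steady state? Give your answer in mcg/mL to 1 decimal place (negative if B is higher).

Regimen A: f = (1/2)^(73/28) ≈ 0.1641; Cmin,ss = (429/137)·f/(1−f) ≈ 0.615 mcg/mL.
Regimen B: f = (1/2)^(81/28) ≈ 0.1346; Cmin,ss = (391/137)·f/(1−f) ≈ 0.444 mcg/mL.
Difference ≈ 0.615 − 0.444 ≈ 0.171 mcg/mL.

0.2 mcg/mL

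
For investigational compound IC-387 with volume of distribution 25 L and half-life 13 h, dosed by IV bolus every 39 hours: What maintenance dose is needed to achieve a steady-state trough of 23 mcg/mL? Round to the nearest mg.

τ/t½ = 39/13 ≈ 3, so f = (1/2)^(39/13) ≈ 0.125000.
Cmin,ss = (D/Vd)·f/(1−f), so D = Cmin,ss·Vd·(1−f)/f.
D = 23 × 25 × (1−f)/f ≈ 23 × 25 × 7.00000 ≈ 4025.00 mg.

4025 mg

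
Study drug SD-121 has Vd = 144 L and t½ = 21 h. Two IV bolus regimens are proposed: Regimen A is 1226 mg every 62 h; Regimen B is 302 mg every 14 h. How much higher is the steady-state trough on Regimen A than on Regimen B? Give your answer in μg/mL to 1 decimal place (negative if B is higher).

Regimen A: f = (1/2)^(62/21) ≈ 0.1292; Cmin,ss = (1226/144)·f/(1−f) ≈ 1.263 μg/mL.
Regimen B: f = (1/2)^(14/21) ≈ 0.6300; Cmin,ss = (302/144)·f/(1−f) ≈ 3.571 μg/mL.
Difference ≈ 1.263 − 3.571 ≈ -2.308 μg/mL.

-2.3 μg/mL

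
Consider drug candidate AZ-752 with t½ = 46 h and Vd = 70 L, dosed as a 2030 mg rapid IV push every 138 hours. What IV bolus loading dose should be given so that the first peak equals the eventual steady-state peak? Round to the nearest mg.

2320 mg

f = (1/2)^(138/46) ≈ 0.125000; accumulation ratio R = 1/(1−f) ≈ 1.14286.
Loading dose to hit Cmax,ss on first dose: D_load = D_maint·R ≈ 2030 × 1.14286 ≈ 2320.01 mg.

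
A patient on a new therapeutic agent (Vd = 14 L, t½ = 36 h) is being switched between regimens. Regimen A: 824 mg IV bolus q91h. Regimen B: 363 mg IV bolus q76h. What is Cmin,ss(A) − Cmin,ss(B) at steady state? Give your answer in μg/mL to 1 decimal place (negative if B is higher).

Regimen A: f = (1/2)^(91/36) ≈ 0.1734; Cmin,ss = (824/14)·f/(1−f) ≈ 12.347 μg/mL.
Regimen B: f = (1/2)^(76/36) ≈ 0.2315; Cmin,ss = (363/14)·f/(1−f) ≈ 7.811 μg/mL.
Difference ≈ 12.347 − 7.811 ≈ 4.536 μg/mL.

4.5 μg/mL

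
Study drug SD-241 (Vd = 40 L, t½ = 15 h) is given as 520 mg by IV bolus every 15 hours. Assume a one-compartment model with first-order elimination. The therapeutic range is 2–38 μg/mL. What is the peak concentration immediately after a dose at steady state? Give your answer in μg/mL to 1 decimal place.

The dosing interval is 1 half-life, so f = 2^(−1) = 0.5.
Accumulation ratio R = 1/(1 − f) = 1/0.5 = 2/1.
Single-dose peak C₀ = D/Vd = 520/40 = 13 μg/mL.
Steady-state peak Cmax,ss = C₀·R = 13 × 2/1 ≈ 26.000 μg/mL.
Peak 26.0 μg/mL vs MTC 38 μg/mL: below toxic threshold.

26.0 μg/mL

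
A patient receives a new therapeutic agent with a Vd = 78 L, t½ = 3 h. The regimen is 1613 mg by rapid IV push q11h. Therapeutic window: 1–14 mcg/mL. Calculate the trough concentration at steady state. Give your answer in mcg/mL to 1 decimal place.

Over one 11-h interval, 11/3 ≈ 3.6667 half-lives elapse, leaving f ≈ 0.0787 of each dose.
Accumulation ratio R = 1/(1 − f) ≈ 1/0.9213 ≈ 1.0854.
Single-dose peak C₀ = D/Vd = 1613/78 ≈ 20.679 mcg/mL.
Steady-state peak Cmax,ss = C₀·R ≈ 20.679 × 1.0854 ≈ 22.445 mcg/mL.
Steady-state trough Cmin,ss = Cmax,ss·f ≈ 22.445 × 0.0787 ≈ 1.766 mcg/mL.
Trough 1.8 mcg/mL vs MEC 1 mcg/mL: adequate.

1.8 mcg/mL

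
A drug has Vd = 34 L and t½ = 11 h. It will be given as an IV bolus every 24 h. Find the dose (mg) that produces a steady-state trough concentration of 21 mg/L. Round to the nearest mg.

2526 mg

τ/t½ = 24/11 ≈ 2.1818, so f = (1/2)^(24/11) ≈ 0.220398.
Cmin,ss = (D/Vd)·f/(1−f), so D = Cmin,ss·Vd·(1−f)/f.
D = 21 × 34 × (1−f)/f ≈ 21 × 34 × 3.53725 ≈ 2525.60 mg.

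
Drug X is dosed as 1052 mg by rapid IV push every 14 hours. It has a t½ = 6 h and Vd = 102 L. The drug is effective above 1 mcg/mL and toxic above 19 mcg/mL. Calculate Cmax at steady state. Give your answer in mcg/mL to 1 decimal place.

Over one 14-h interval, 14/6 ≈ 2.3333 half-lives elapse, leaving f ≈ 0.1984 of each dose.
Accumulation ratio R = 1/(1 − f) ≈ 1/0.8016 ≈ 1.2475.
Single-dose peak C₀ = D/Vd = 1052/102 ≈ 10.314 mcg/mL.
Steady-state peak Cmax,ss = C₀·R ≈ 10.314 × 1.2475 ≈ 12.867 mcg/mL.
Peak 12.9 mcg/mL vs MTC 19 mcg/mL: below toxic threshold.

12.9 mcg/mL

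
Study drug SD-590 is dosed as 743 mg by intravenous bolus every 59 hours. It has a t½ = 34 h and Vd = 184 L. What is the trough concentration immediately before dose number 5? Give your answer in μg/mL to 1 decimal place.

f = (1/2)^(τ/t½) = (1/2)^(59/34) ≈ 0.3003.
C₀ = D/Vd = 743/184 ≈ 4.038 μg/mL.
Before the 5th dose, 4 doses have been given. Superposition: Cmin = C₀·(f + f² + … + f^4).
≈ 4.038 × (0.3003 + 0.0902 + 0.0271 + 0.0081) ≈ 4.038 × 0.4257 ≈ 1.719 μg/mL.

1.7 μg/mL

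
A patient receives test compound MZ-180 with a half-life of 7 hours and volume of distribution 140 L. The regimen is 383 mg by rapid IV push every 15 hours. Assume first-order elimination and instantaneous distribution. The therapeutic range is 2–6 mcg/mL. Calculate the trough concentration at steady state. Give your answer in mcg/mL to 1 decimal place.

0.8 mcg/mL

k = ln2/t½ = ln2/7 ≈ 0.099021 h⁻¹; fraction remaining f = e^(−kτ) = e^(−0.099021×15) ≈ 0.2264.
Accumulation ratio R = 1/(1 − f) ≈ 1/0.7736 ≈ 1.2927.
Each bolus raises the concentration by D/Vd = 383/140 ≈ 2.736 mcg/mL.
Steady-state peak Cmax,ss = C₀·R ≈ 2.736 × 1.2927 ≈ 3.537 mcg/mL.
One interval later, Cmin,ss = Cmax,ss·e^(−kτ) ≈ 3.537 × 0.2264 ≈ 0.801 mcg/mL.
Trough 0.8 mcg/mL vs MEC 2 mcg/mL: subtherapeutic.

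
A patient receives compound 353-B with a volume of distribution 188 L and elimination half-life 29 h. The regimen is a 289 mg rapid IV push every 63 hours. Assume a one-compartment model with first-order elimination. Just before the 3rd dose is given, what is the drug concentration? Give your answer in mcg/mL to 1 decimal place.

f = (1/2)^(τ/t½) = (1/2)^(63/29) ≈ 0.2218.
C₀ = D/Vd = 289/188 ≈ 1.537 mcg/mL.
Before the 3rd dose, 2 doses have been given. Superposition: Cmin = C₀·(f + f²).
≈ 1.537 × (0.2218 + 0.0492) ≈ 1.537 × 0.2710 ≈ 0.417 mcg/mL.

0.4 mcg/mL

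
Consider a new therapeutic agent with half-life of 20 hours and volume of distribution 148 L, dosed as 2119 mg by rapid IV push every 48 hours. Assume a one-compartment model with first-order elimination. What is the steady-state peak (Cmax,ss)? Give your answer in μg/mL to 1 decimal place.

17.7 μg/mL

k = ln2/t½ = ln2/20 ≈ 0.034657 h⁻¹; fraction remaining f = e^(−kτ) = e^(−0.034657×48) ≈ 0.1895.
Accumulation ratio R = 1/(1 − f) ≈ 1/0.8105 ≈ 1.2338.
Single-dose peak C₀ = D/Vd = 2119/148 ≈ 14.318 μg/mL.
Steady-state peak Cmax,ss = C₀·R ≈ 14.318 × 1.2338 ≈ 17.666 μg/mL.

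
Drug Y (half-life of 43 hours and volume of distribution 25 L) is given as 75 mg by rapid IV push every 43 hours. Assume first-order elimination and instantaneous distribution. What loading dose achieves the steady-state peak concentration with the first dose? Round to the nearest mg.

f = (1/2)^(43/43) ≈ 0.500000; accumulation ratio R = 1/(1−f) ≈ 2.00000.
Loading dose to hit Cmax,ss on first dose: D_load = D_maint·R ≈ 75 × 2.00000 ≈ 150.00 mg.

150 mg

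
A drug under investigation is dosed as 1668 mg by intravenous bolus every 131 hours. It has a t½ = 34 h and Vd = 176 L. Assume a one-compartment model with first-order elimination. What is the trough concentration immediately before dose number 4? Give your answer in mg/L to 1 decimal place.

0.7 mg/L

f = (1/2)^(τ/t½) = (1/2)^(131/34) ≈ 0.0692.
C₀ = D/Vd = 1668/176 ≈ 9.477 mg/L.
Before the 4th dose, 3 doses have been given. Superposition: Cmin = C₀·(f + f² + … + f^3).
≈ 9.477 × (0.0692 + 0.0048 + 0.0003) ≈ 9.477 × 0.0743 ≈ 0.704 mg/L.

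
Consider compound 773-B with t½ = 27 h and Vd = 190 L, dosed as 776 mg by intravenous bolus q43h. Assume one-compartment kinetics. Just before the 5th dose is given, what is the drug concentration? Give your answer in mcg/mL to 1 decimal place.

2.0 mcg/mL

f = (1/2)^(τ/t½) = (1/2)^(43/27) ≈ 0.3316.
C₀ = D/Vd = 776/190 ≈ 4.084 mcg/mL.
Before the 5th dose, 4 doses have been given. Superposition: Cmin = C₀·(f + f² + … + f^4).
≈ 4.084 × (0.3316 + 0.1100 + 0.0365 + 0.0121) ≈ 4.084 × 0.4902 ≈ 2.002 mcg/mL.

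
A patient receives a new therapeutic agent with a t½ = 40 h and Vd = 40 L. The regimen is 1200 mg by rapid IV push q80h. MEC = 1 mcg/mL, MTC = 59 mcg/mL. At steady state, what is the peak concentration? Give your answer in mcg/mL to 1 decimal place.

τ = 80 h = 2 half-lives, so f = (1/2)^2 = 0.25.
Accumulation ratio R = 1/(1 − f) = 1/0.75 = 4/3.
Single-dose peak C₀ = D/Vd = 1200/40 = 30 mcg/mL.
Steady-state peak Cmax,ss = C₀·R = 30 × 4/3 ≈ 40.000 mcg/mL.
Peak 40.0 mcg/mL vs MTC 59 mcg/mL: below toxic threshold.

40.0 mcg/mL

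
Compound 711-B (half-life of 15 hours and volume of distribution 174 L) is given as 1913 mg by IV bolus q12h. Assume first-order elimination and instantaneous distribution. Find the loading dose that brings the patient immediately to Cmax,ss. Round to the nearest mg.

4494 mg

f = (1/2)^(12/15) ≈ 0.574349; accumulation ratio R = 1/(1−f) ≈ 2.34934.
Loading dose to hit Cmax,ss on first dose: D_load = D_maint·R ≈ 1913 × 2.34934 ≈ 4494.29 mg.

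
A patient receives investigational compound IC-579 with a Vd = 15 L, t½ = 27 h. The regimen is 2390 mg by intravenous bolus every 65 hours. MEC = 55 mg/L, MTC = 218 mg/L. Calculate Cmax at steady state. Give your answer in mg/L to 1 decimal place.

196.3 mg/L

k = ln2/t½ = ln2/27 ≈ 0.025672 h⁻¹; fraction remaining f = e^(−kτ) = e^(−0.025672×65) ≈ 0.1885.
Accumulation ratio R = 1/(1 − f) ≈ 1/0.8115 ≈ 1.2323.
Single-dose peak C₀ = D/Vd = 2390/15 ≈ 159.333 mg/L.
Cmax,ss = C₀/(1 − f) ≈ 159.333/0.8115 ≈ 196.344 mg/L.
Peak 196.3 mg/L vs MTC 218 mg/L: below toxic threshold.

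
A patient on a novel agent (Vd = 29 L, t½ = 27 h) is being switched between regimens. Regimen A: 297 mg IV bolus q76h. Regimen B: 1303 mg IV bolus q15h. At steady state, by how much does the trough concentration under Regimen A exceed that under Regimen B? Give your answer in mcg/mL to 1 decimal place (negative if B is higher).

Regimen A: f = (1/2)^(76/27) ≈ 0.1421; Cmin,ss = (297/29)·f/(1−f) ≈ 1.696 mcg/mL.
Regimen B: f = (1/2)^(15/27) ≈ 0.6804; Cmin,ss = (1303/29)·f/(1−f) ≈ 95.654 mcg/mL.
Difference ≈ 1.696 − 95.654 ≈ -93.958 mcg/mL.

-94.0 mcg/mL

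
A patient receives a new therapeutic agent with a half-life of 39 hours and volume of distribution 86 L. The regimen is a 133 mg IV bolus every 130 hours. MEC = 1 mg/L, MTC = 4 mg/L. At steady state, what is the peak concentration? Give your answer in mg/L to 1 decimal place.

1.7 mg/L

Over one 130-h interval, 130/39 ≈ 3.3333 half-lives elapse, leaving f ≈ 0.0992 of each dose.
Accumulation ratio R = 1/(1 − f) ≈ 1/0.9008 ≈ 1.1101.
Each bolus raises the concentration by D/Vd = 133/86 ≈ 1.547 mg/L.
Steady-state peak Cmax,ss = C₀·R ≈ 1.547 × 1.1101 ≈ 1.717 mg/L.
Peak 1.7 mg/L vs MTC 4 mg/L: below toxic threshold.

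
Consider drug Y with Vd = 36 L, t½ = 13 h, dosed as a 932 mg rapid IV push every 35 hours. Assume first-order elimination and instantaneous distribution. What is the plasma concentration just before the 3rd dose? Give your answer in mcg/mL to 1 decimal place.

4.6 mcg/mL

f = (1/2)^(τ/t½) = (1/2)^(35/13) ≈ 0.1547.
C₀ = D/Vd = 932/36 ≈ 25.889 mcg/mL.
Before the 3rd dose, 2 doses have been given. Superposition: Cmin = C₀·(f + f²).
≈ 25.889 × (0.1547 + 0.0239) ≈ 25.889 × 0.1786 ≈ 4.624 mcg/mL.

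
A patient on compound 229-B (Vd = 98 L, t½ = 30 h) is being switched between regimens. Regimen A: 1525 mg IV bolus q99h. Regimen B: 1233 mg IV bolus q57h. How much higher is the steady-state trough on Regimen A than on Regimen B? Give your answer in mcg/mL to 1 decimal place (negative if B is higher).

Regimen A: f = (1/2)^(99/30) ≈ 0.1015; Cmin,ss = (1525/98)·f/(1−f) ≈ 1.758 mcg/mL.
Regimen B: f = (1/2)^(57/30) ≈ 0.2679; Cmin,ss = (1233/98)·f/(1−f) ≈ 4.604 mcg/mL.
Difference ≈ 1.758 − 4.604 ≈ -2.846 mcg/mL.

-2.8 mcg/mL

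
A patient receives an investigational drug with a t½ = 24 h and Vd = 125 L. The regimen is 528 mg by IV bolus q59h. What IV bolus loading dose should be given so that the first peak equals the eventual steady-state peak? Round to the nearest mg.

f = (1/2)^(59/24) ≈ 0.181957; accumulation ratio R = 1/(1−f) ≈ 1.22243.
Loading dose to hit Cmax,ss on first dose: D_load = D_maint·R ≈ 528 × 1.22243 ≈ 645.44 mg.

645 mg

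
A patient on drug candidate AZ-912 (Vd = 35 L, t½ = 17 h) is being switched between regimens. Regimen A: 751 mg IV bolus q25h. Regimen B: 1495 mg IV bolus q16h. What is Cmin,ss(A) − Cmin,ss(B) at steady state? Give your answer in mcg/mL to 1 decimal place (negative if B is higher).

Regimen A: f = (1/2)^(25/17) ≈ 0.3608; Cmin,ss = (751/35)·f/(1−f) ≈ 12.112 mcg/mL.
Regimen B: f = (1/2)^(16/17) ≈ 0.5208; Cmin,ss = (1495/35)·f/(1−f) ≈ 46.422 mcg/mL.
Difference ≈ 12.112 − 46.422 ≈ -34.310 mcg/mL.

-34.3 mcg/mL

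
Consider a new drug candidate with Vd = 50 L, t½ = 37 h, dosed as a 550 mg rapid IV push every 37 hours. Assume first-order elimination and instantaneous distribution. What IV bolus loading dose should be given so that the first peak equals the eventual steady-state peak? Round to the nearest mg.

f = (1/2)^(37/37) ≈ 0.500000; accumulation ratio R = 1/(1−f) ≈ 2.00000.
Loading dose to hit Cmax,ss on first dose: D_load = D_maint·R ≈ 550 × 2.00000 ≈ 1100.00 mg.

1100 mg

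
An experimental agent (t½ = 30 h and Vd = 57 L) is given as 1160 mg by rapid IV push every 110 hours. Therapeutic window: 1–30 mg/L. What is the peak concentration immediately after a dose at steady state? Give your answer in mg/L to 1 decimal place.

22.1 mg/L

Over one 110-h interval, 110/30 ≈ 3.6667 half-lives elapse, leaving f ≈ 0.0787 of each dose.
At steady state, accumulation factor R = 1/(1 − e^(−kτ)) ≈ 1.0854.
Single-dose peak C₀ = D/Vd = 1160/57 ≈ 20.351 mg/L.
Steady-state peak Cmax,ss = C₀·R ≈ 20.351 × 1.0854 ≈ 22.089 mg/L.
Peak 22.1 mg/L vs MTC 30 mg/L: below toxic threshold.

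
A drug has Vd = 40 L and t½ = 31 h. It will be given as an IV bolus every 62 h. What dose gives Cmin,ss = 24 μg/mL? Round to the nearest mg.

τ/t½ = 62/31 ≈ 2, so f = (1/2)^(62/31) ≈ 0.250000.
Cmin,ss = (D/Vd)·f/(1−f), so D = Cmin,ss·Vd·(1−f)/f.
D = 24 × 40 × (1−f)/f ≈ 24 × 40 × 3.00000 ≈ 2880.00 mg.

2880 mg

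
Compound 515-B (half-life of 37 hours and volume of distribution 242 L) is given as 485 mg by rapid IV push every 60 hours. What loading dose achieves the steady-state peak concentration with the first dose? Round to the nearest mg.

f = (1/2)^(60/37) ≈ 0.324970; accumulation ratio R = 1/(1−f) ≈ 1.48142.
Loading dose to hit Cmax,ss on first dose: D_load = D_maint·R ≈ 485 × 1.48142 ≈ 718.49 mg.

718 mg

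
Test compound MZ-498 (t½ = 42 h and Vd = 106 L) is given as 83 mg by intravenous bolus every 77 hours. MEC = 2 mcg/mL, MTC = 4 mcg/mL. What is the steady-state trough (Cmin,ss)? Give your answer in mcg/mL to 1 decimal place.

0.3 mcg/mL

k = ln2/t½ = ln2/42 ≈ 0.016504 h⁻¹; fraction remaining f = e^(−kτ) = e^(−0.016504×77) ≈ 0.2806.
Accumulation ratio R = 1/(1 − f) ≈ 1/0.7194 ≈ 1.3900.
Each bolus raises the concentration by D/Vd = 83/106 ≈ 0.783 mcg/mL.
Steady-state peak Cmax,ss = C₀·R ≈ 0.783 × 1.3900 ≈ 1.088 mcg/mL.
One interval later, Cmin,ss = Cmax,ss·e^(−kτ) ≈ 1.088 × 0.2806 ≈ 0.305 mcg/mL.
Trough 0.3 mcg/mL vs MEC 2 mcg/mL: subtherapeutic.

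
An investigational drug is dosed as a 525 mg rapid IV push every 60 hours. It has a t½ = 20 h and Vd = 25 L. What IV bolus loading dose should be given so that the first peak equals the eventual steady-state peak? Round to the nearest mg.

f = (1/2)^(60/20) ≈ 0.125000; accumulation ratio R = 1/(1−f) ≈ 1.14286.
Loading dose to hit Cmax,ss on first dose: D_load = D_maint·R ≈ 525 × 1.14286 ≈ 600.00 mg.

600 mg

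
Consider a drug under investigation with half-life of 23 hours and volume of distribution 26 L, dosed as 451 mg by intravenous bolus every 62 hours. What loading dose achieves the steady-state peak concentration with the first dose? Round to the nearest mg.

f = (1/2)^(62/23) ≈ 0.154358; accumulation ratio R = 1/(1−f) ≈ 1.18253.
Loading dose to hit Cmax,ss on first dose: D_load = D_maint·R ≈ 451 × 1.18253 ≈ 533.32 mg.

533 mg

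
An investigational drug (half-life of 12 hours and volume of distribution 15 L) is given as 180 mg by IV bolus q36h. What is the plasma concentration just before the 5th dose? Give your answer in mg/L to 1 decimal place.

1.7 mg/L

f = (1/2)^(τ/t½) = (1/2)^(36/12) ≈ 0.1250.
C₀ = D/Vd = 180/15 ≈ 12.000 mg/L.
Before the 5th dose, 4 doses have been given. Superposition: Cmin = C₀·(f + f² + … + f^4).
≈ 12.000 × (0.1250 + 0.0156 + 0.0020 + 0.0002) ≈ 12.000 × 0.1428 ≈ 1.714 mg/L.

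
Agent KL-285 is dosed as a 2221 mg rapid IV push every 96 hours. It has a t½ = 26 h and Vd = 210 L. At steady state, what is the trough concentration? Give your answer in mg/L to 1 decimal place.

τ/t½ = 96/26 ≈ 3.6923, so fraction remaining f = (1/2)^(96/26) ≈ 0.0774.
Accumulation ratio R = 1/(1 − f) ≈ 1/0.9226 ≈ 1.0839.
Each bolus raises the concentration by D/Vd = 2221/210 ≈ 10.576 mg/L.
Steady-state peak Cmax,ss = C₀·R ≈ 10.576 × 1.0839 ≈ 11.463 mg/L.
Steady-state trough Cmin,ss = Cmax,ss·f ≈ 11.463 × 0.0774 ≈ 0.887 mg/L.

0.9 mg/L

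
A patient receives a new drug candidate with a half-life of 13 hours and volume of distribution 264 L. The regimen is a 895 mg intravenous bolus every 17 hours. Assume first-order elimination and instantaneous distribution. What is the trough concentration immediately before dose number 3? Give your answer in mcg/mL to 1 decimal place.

f = (1/2)^(τ/t½) = (1/2)^(17/13) ≈ 0.4040.
C₀ = D/Vd = 895/264 ≈ 3.390 mcg/mL.
Before the 3rd dose, 2 doses have been given. Superposition: Cmin = C₀·(f + f²).
≈ 3.390 × (0.4040 + 0.1632) ≈ 3.390 × 0.5672 ≈ 1.923 mcg/mL.

1.9 mcg/mL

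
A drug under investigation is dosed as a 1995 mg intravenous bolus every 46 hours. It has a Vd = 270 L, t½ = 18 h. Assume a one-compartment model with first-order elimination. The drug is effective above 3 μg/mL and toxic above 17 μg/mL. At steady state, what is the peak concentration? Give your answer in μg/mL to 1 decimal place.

8.9 μg/mL

τ/t½ = 46/18 ≈ 2.5556, so fraction remaining f = (1/2)^(46/18) ≈ 0.1701.
Accumulation ratio R = 1/(1 − f) ≈ 1/0.8299 ≈ 1.2050.
Each bolus raises the concentration by D/Vd = 1995/270 ≈ 7.389 μg/mL.
Cmax,ss = C₀/(1 − f) ≈ 7.389/0.8299 ≈ 8.903 μg/mL.
Peak 8.9 μg/mL vs MTC 17 μg/mL: below toxic threshold.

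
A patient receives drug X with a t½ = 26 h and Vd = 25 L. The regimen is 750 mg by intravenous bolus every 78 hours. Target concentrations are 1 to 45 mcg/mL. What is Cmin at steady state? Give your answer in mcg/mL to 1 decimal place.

τ = 78 h = 3 half-lives, so f = (1/2)^3 = 0.125.
Accumulation ratio R = 1/(1 − f) = 1/0.875 = 8/7.
Single-dose peak C₀ = D/Vd = 750/25 = 30 mcg/mL.
Steady-state peak Cmax,ss = C₀·R = 30 × 8/7 ≈ 34.286 mcg/mL.
Steady-state trough Cmin,ss = Cmax,ss·f ≈ 34.286 × 0.125 ≈ 4.286 mcg/mL.
Trough 4.3 mcg/mL vs MEC 1 mcg/mL: adequate.

4.3 mcg/mL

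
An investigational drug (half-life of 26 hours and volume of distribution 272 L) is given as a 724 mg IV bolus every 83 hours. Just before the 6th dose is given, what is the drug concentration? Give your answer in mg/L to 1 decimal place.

0.3 mg/L

f = (1/2)^(τ/t½) = (1/2)^(83/26) ≈ 0.1094.
C₀ = D/Vd = 724/272 ≈ 2.662 mg/L.
Before the 6th dose, 5 doses have been given. Superposition: Cmin = C₀·(f + f² + … + f^5).
≈ 2.662 × (0.1094 + 0.0120 + 0.0013 + 0.0001 + 0.0000) ≈ 2.662 × 0.1228 ≈ 0.327 mg/L.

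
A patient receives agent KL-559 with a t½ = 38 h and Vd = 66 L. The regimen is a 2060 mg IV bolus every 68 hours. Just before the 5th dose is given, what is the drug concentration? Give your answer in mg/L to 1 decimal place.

f = (1/2)^(τ/t½) = (1/2)^(68/38) ≈ 0.2893.
C₀ = D/Vd = 2060/66 ≈ 31.212 mg/L.
Before the 5th dose, 4 doses have been given. Superposition: Cmin = C₀·(f + f² + … + f^4).
≈ 31.212 × (0.2893 + 0.0837 + 0.0242 + 0.0070) ≈ 31.212 × 0.4042 ≈ 12.616 mg/L.

12.6 mg/L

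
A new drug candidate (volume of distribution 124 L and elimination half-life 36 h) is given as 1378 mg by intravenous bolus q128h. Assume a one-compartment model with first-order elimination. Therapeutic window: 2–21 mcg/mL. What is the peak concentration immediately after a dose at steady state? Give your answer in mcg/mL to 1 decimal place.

τ/t½ = 128/36 ≈ 3.5556, so fraction remaining f = (1/2)^(128/36) ≈ 0.0850.
Accumulation ratio R = 1/(1 − f) ≈ 1/0.9150 ≈ 1.0929.
Each bolus raises the concentration by D/Vd = 1378/124 ≈ 11.113 mcg/mL.
Steady-state peak Cmax,ss = C₀·R ≈ 11.113 × 1.0929 ≈ 12.145 mcg/mL.
Peak 12.1 mcg/mL vs MTC 21 mcg/mL: below toxic threshold.

12.1 mcg/mL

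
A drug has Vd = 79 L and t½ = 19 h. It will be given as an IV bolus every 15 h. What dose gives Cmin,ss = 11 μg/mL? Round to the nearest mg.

τ/t½ = 15/19 ≈ 0.78947, so f = (1/2)^(15/19) ≈ 0.578555.
Cmin,ss = (D/Vd)·f/(1−f), so D = Cmin,ss·Vd·(1−f)/f.
D = 11 × 79 × (1−f)/f ≈ 11 × 79 × 0.72844 ≈ 633.01 mg.

633 mg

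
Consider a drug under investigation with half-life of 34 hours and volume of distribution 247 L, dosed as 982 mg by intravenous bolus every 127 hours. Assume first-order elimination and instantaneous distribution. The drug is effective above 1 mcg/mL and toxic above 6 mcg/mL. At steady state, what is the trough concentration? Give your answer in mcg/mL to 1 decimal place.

k = ln2/t½ = ln2/34 ≈ 0.020387 h⁻¹; fraction remaining f = e^(−kτ) = e^(−0.020387×127) ≈ 0.0751.
Accumulation ratio R = 1/(1 − f) ≈ 1/0.9249 ≈ 1.0812.
Each bolus raises the concentration by D/Vd = 982/247 ≈ 3.976 mcg/mL.
Steady-state peak Cmax,ss = C₀·R ≈ 3.976 × 1.0812 ≈ 4.299 mcg/mL.
Steady-state trough Cmin,ss = Cmax,ss·f ≈ 4.299 × 0.0751 ≈ 0.323 mcg/mL.
Trough 0.3 mcg/mL vs MEC 1 mcg/mL: subtherapeutic.

0.3 mcg/mL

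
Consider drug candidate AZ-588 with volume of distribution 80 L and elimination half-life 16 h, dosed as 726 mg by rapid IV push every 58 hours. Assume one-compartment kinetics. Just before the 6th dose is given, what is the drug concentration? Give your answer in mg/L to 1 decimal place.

0.8 mg/L

f = (1/2)^(τ/t½) = (1/2)^(58/16) ≈ 0.0811.
C₀ = D/Vd = 726/80 ≈ 9.075 mg/L.
Before the 6th dose, 5 doses have been given. Superposition: Cmin = C₀·(f + f² + … + f^5).
≈ 9.075 × (0.0811 + 0.0066 + 0.0005 + 0.0000 + 0.0000) ≈ 9.075 × 0.0882 ≈ 0.800 mg/L.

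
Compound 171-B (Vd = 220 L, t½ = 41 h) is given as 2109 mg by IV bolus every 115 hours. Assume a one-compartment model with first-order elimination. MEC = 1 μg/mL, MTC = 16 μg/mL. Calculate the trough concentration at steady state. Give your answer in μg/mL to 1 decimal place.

1.6 μg/mL

τ/t½ = 115/41 ≈ 2.8049, so fraction remaining f = (1/2)^(115/41) ≈ 0.1431.
Accumulation ratio R = 1/(1 − f) ≈ 1/0.8569 ≈ 1.1670.
Single-dose peak C₀ = D/Vd = 2109/220 ≈ 9.586 μg/mL.
Cmax,ss = C₀/(1 − f) ≈ 9.586/0.8569 ≈ 11.187 μg/mL.
One interval later, Cmin,ss = Cmax,ss·e^(−kτ) ≈ 11.187 × 0.1431 ≈ 1.601 μg/mL.
Trough 1.6 μg/mL vs MEC 1 μg/mL: adequate.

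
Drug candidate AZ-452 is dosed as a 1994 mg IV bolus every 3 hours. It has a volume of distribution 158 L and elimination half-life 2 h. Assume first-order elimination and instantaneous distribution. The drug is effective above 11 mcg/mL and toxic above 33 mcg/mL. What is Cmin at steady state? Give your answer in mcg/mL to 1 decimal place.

τ/t½ = 3/2 ≈ 1.5, so fraction remaining f = (1/2)^(3/2) ≈ 0.3536.
At steady state, accumulation factor R = 1/(1 − e^(−kτ)) ≈ 1.5470.
Each bolus raises the concentration by D/Vd = 1994/158 ≈ 12.620 mcg/mL.
Cmax,ss = C₀/(1 − f) ≈ 12.620/0.6464 ≈ 19.524 mcg/mL.
One interval later, Cmin,ss = Cmax,ss·e^(−kτ) ≈ 19.524 × 0.3536 ≈ 6.904 mcg/mL.
Trough 6.9 mcg/mL vs MEC 11 mcg/mL: subtherapeutic.

6.9 mcg/mL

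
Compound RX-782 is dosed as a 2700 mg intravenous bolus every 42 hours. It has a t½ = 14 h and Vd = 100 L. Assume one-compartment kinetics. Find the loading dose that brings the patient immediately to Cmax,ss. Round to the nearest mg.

3086 mg

f = (1/2)^(42/14) ≈ 0.125000; accumulation ratio R = 1/(1−f) ≈ 1.14286.
Loading dose to hit Cmax,ss on first dose: D_load = D_maint·R ≈ 2700 × 1.14286 ≈ 3085.72 mg.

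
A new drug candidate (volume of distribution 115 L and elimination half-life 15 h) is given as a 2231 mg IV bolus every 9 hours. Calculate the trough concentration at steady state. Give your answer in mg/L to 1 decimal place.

k = ln2/t½ = ln2/15 ≈ 0.046210 h⁻¹; fraction remaining f = e^(−kτ) = e^(−0.046210×9) ≈ 0.6598.
Each bolus raises the concentration by D/Vd = 2231/115 ≈ 19.400 mg/L.
Steady-state trough Cmin,ss = C₀·f/(1−f) ≈ 19.400 × 0.6598/0.3402 ≈ 37.625 mg/L.

37.6 mg/L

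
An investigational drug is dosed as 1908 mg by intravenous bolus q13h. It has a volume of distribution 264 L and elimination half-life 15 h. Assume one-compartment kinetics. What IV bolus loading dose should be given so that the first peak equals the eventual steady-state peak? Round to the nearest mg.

f = (1/2)^(13/15) ≈ 0.548412; accumulation ratio R = 1/(1−f) ≈ 2.21441.
Loading dose to hit Cmax,ss on first dose: D_load = D_maint·R ≈ 1908 × 2.21441 ≈ 4225.09 mg.

4225 mg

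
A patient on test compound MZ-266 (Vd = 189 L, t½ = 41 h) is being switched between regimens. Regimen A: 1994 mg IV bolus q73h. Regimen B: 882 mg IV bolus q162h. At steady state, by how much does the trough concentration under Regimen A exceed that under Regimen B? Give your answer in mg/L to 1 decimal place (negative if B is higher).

4.0 mg/L

Regimen A: f = (1/2)^(73/41) ≈ 0.2911; Cmin,ss = (1994/189)·f/(1−f) ≈ 4.332 mg/L.
Regimen B: f = (1/2)^(162/41) ≈ 0.0646; Cmin,ss = (882/189)·f/(1−f) ≈ 0.322 mg/L.
Difference ≈ 4.332 − 0.322 ≈ 4.010 mg/L.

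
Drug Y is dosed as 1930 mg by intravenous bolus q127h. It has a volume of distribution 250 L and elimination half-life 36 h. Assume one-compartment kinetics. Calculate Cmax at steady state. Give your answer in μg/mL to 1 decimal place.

τ/t½ = 127/36 ≈ 3.5278, so fraction remaining f = (1/2)^(127/36) ≈ 0.0867.
Accumulation ratio R = 1/(1 − f) ≈ 1/0.9133 ≈ 1.0949.
Single-dose peak C₀ = D/Vd = 1930/250 ≈ 7.720 μg/mL.
Steady-state peak Cmax,ss = C₀·R ≈ 7.720 × 1.0949 ≈ 8.453 μg/mL.

8.5 μg/mL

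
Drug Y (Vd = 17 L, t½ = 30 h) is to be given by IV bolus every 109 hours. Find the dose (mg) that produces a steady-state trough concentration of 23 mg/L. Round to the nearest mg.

4461 mg

τ/t½ = 109/30 ≈ 3.6333, so f = (1/2)^(109/30) ≈ 0.080586.
Cmin,ss = (D/Vd)·f/(1−f), so D = Cmin,ss·Vd·(1−f)/f.
D = 23 × 17 × (1−f)/f ≈ 23 × 17 × 11.40910 ≈ 4460.96 mg.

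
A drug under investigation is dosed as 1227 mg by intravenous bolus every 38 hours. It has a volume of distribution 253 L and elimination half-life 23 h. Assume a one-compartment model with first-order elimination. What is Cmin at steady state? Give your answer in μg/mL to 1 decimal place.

2.3 μg/mL

k = ln2/t½ = ln2/23 ≈ 0.030137 h⁻¹; fraction remaining f = e^(−kτ) = e^(−0.030137×38) ≈ 0.3182.
At steady state, accumulation factor R = 1/(1 − e^(−kτ)) ≈ 1.4667.
Each bolus raises the concentration by D/Vd = 1227/253 ≈ 4.850 μg/mL.
Steady-state peak Cmax,ss = C₀·R ≈ 4.850 × 1.4667 ≈ 7.113 μg/mL.
Steady-state trough Cmin,ss = Cmax,ss·f ≈ 7.113 × 0.3182 ≈ 2.263 μg/mL.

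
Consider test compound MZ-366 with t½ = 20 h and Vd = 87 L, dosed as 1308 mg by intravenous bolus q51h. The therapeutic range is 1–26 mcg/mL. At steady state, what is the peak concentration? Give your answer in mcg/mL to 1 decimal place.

Over one 51-h interval, 51/20 ≈ 2.55 half-lives elapse, leaving f ≈ 0.1708 of each dose.
At steady state, accumulation factor R = 1/(1 − e^(−kτ)) ≈ 1.2060.
Each bolus raises the concentration by D/Vd = 1308/87 ≈ 15.034 mcg/mL.
Steady-state peak Cmax,ss = C₀·R ≈ 15.034 × 1.2060 ≈ 18.131 mcg/mL.
Peak 18.1 mcg/mL vs MTC 26 mcg/mL: below toxic threshold.

18.1 mcg/mL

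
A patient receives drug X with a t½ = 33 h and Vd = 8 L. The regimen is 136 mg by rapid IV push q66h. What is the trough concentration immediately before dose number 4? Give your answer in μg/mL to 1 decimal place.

f = (1/2)^(τ/t½) = (1/2)^(66/33) ≈ 0.2500.
C₀ = D/Vd = 136/8 ≈ 17.000 μg/mL.
Before the 4th dose, 3 doses have been given. Superposition: Cmin = C₀·(f + f² + … + f^3).
≈ 17.000 × (0.2500 + 0.0625 + 0.0156) ≈ 17.000 × 0.3281 ≈ 5.578 μg/mL.

5.6 μg/mL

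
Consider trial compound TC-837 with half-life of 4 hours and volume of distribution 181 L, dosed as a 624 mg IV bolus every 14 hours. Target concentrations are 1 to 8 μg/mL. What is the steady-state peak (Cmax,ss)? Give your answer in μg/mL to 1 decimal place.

3.8 μg/mL

Over one 14-h interval, 14/4 ≈ 3.5 half-lives elapse, leaving f ≈ 0.0884 of each dose.
Accumulation ratio R = 1/(1 − f) ≈ 1/0.9116 ≈ 1.0970.
Each bolus raises the concentration by D/Vd = 624/181 ≈ 3.448 μg/mL.
Steady-state peak Cmax,ss = C₀·R ≈ 3.448 × 1.0970 ≈ 3.782 μg/mL.
Peak 3.8 μg/mL vs MTC 8 μg/mL: below toxic threshold.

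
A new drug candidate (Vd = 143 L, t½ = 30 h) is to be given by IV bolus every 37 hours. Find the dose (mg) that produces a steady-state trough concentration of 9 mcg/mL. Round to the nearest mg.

τ/t½ = 37/30 ≈ 1.2333, so f = (1/2)^(37/30) ≈ 0.425334.
Cmin,ss = (D/Vd)·f/(1−f), so D = Cmin,ss·Vd·(1−f)/f.
D = 9 × 143 × (1−f)/f ≈ 9 × 143 × 1.35109 ≈ 1738.85 mg.

1739 mg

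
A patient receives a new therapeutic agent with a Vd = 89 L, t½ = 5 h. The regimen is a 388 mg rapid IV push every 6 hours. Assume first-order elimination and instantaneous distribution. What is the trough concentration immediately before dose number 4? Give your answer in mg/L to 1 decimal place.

f = (1/2)^(τ/t½) = (1/2)^(6/5) ≈ 0.4353.
C₀ = D/Vd = 388/89 ≈ 4.360 mg/L.
Before the 4th dose, 3 doses have been given. Superposition: Cmin = C₀·(f + f² + … + f^3).
≈ 4.360 × (0.4353 + 0.1895 + 0.0825) ≈ 4.360 × 0.7073 ≈ 3.084 mg/L.

3.1 mg/L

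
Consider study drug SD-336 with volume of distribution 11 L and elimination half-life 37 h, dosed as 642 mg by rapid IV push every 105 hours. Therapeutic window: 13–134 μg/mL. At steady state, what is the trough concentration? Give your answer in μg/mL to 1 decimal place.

τ/t½ = 105/37 ≈ 2.8378, so fraction remaining f = (1/2)^(105/37) ≈ 0.1399.
Accumulation ratio R = 1/(1 − f) ≈ 1/0.8601 ≈ 1.1627.
Single-dose peak C₀ = D/Vd = 642/11 ≈ 58.364 μg/mL.
Cmax,ss = C₀/(1 − f) ≈ 58.364/0.8601 ≈ 67.857 μg/mL.
One interval later, Cmin,ss = Cmax,ss·e^(−kτ) ≈ 67.857 × 0.1399 ≈ 9.493 μg/mL.
Trough 9.5 μg/mL vs MEC 13 μg/mL: subtherapeutic.

9.5 μg/mL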